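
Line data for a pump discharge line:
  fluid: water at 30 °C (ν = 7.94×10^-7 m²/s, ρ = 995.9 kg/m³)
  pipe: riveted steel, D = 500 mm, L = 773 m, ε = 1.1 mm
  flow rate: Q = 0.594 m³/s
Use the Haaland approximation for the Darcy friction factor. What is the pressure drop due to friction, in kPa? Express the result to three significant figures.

Δp ≈ 170 kPa

V = 4Q/(πD²) = 4·0.594/(π·0.500²) = 3.025 m/s
Re = VD/ν = 3.025·0.500/7.94×10^-7 = 1.91×10^6 → turbulent
ε/D = 1.1/500 = 0.00220
Haaland: f = 0.02415
h_f = f(L/D)V²/(2g) = 0.02415·(773/0.500)·3.025²/(2·9.81) = 17.42 m
Δp = ρg·h_f = 995.9·9.81·17.42 = 170.2 kPa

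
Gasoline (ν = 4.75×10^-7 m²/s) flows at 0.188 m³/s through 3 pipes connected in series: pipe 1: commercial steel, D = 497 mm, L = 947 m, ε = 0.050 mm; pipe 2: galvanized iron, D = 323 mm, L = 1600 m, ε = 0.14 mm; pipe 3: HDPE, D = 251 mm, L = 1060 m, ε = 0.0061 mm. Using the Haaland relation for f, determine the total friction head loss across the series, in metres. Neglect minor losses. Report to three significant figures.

Pipe 1: V = 0.9691 m/s, Re = 1.01×10^6, ε/D = 1.01×10^-4, f = 0.01332, h_1 = f(L/D)V²/2g = 1.215 m
Pipe 2: V = 2.294 m/s, Re = 1.56×10^6, ε/D = 4.33×10^-4, f = 0.01653, h_2 = f(L/D)V²/2g = 21.97 m
Pipe 3: V = 3.799 m/s, Re = 2.01×10^6, ε/D = 2.43×10^-5, f = 0.01106, h_3 = f(L/D)V²/2g = 34.35 m
Series → Q common, losses add: H = Σh = 57.53 m

H ≈ 57.5 m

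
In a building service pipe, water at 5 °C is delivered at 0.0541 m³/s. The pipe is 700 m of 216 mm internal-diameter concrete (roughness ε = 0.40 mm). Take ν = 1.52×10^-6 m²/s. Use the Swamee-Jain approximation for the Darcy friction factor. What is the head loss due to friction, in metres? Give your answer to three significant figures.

V = 4Q/(πD²) = 4·0.0541/(π·0.216²) = 1.476 m/s
Re = VD/ν = 1.476·0.216/1.52×10^-6 = 2.10×10^5 → turbulent
ε/D = 0.40/216 = 0.00185
Swamee-Jain: f = 0.02402
h_f = f(L/D)V²/(2g) = 0.02402·(700/0.216)·1.476²/(2·9.81) = 8.646 m

h_f ≈ 8.65 m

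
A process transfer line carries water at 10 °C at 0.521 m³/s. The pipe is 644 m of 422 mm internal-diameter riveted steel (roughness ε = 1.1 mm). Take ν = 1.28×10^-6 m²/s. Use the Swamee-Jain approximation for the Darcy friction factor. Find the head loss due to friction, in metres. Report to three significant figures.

V = 4Q/(πD²) = 4·0.521/(π·0.422²) = 3.725 m/s
Re = VD/ν = 3.725·0.422/1.28×10^-6 = 1.23×10^6 → turbulent
ε/D = 1.1/422 = 0.00261
Swamee-Jain: f = 0.02535
h_f = f(L/D)V²/(2g) = 0.02535·(644/0.422)·3.725²/(2·9.81) = 27.36 m

h_f ≈ 27.4 m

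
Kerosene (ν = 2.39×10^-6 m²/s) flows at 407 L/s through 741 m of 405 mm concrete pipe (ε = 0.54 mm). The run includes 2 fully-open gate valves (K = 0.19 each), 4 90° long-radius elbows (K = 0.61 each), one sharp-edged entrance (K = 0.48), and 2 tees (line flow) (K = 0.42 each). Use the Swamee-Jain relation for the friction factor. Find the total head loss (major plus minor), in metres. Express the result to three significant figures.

V = 4Q/(πD²) = 3.159 m/s; V²/2g = 0.5087 m
Re = 5.35×10^5, ε/D = 0.00133 → f = 0.02166 (Swamee-Jain)
Major: h_f = f(L/D)·V²/2g = 0.02166·1830·0.5087 = 20.16 m
Minor: ΣK = 4.14; h_m = ΣK·V²/2g = 2.106 m
Total H_L = 20.16 + 2.106 = 22.27 m

H_L ≈ 22.3 m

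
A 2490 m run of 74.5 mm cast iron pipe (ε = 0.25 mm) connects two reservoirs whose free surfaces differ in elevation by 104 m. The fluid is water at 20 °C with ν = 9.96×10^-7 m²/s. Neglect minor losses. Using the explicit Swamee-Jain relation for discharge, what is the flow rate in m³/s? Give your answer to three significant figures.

Q ≈ 0.00642 m³/s

Swamee-Jain (Type II): Q = -0.965·√(gD⁵h_f/L)·ln[ε/(3.7D) + √(3.17ν²L/(gD³h_f))]
√(gD⁵h_f/L) = √(9.81·0.0745⁵·104/2490) = 9.697×10^-4
ε/(3.7D) = 9.07×10^-4; √(3.17ν²L/(gD³h_f)) = 1.36×10^-4
Q = -0.965·9.697×10^-4·ln(0.001043) = 0.006425 m³/s
Check: V = 1.47 m/s, Re = 1.10×10^5, f = 0.02835, h_f = 105 m ≈ 104 m ✓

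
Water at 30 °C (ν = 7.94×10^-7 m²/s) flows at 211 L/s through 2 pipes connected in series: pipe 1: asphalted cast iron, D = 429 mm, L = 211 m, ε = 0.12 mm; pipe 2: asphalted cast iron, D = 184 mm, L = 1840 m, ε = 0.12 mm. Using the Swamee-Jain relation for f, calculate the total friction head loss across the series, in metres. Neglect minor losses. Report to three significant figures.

H ≈ 580 m

Pipe 1: V = 1.460 m/s, Re = 7.89×10^5, ε/D = 2.80×10^-4, f = 0.01576, h_1 = f(L/D)V²/2g = 0.8416 m
Pipe 2: V = 7.935 m/s, Re = 1.84×10^6, ε/D = 6.52×10^-4, f = 0.01804, h_2 = f(L/D)V²/2g = 579.0 m
Series → Q common, losses add: H = Σh = 579.9 m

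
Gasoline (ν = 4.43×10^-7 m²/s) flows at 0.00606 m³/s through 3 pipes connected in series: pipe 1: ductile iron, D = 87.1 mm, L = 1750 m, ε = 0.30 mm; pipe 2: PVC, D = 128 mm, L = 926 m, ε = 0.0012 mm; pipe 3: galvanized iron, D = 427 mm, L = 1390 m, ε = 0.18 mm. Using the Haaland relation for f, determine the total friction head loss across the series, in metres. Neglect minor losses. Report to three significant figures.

H ≈ 30.8 m

Pipe 1: V = 1.017 m/s, Re = 2.00×10^5, ε/D = 0.00344, f = 0.02781, h_1 = f(L/D)V²/2g = 29.46 m
Pipe 2: V = 0.4709 m/s, Re = 1.36×10^5, ε/D = 9.37×10^-6, f = 0.01677, h_2 = f(L/D)V²/2g = 1.372 m
Pipe 3: V = 0.04232 m/s, Re = 4.08×10^4, ε/D = 4.22×10^-4, f = 0.02285, h_3 = f(L/D)V²/2g = 0.006788 m
Series → Q common, losses add: H = Σh = 30.84 m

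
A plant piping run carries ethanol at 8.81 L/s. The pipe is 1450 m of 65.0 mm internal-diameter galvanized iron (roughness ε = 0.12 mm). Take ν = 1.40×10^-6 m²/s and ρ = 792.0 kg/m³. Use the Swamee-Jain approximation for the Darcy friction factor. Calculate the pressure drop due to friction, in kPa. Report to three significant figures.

V = 4Q/(πD²) = 4·0.00881/(π·0.0650²) = 2.655 m/s
Re = VD/ν = 2.655·0.0650/1.40×10^-6 = 1.23×10^5 → turbulent
ε/D = 0.12/65.0 = 0.00185
Swamee-Jain: f = 0.02461
h_f = f(L/D)V²/(2g) = 0.02461·(1450/0.0650)·2.655²/(2·9.81) = 197.2 m
Δp = ρg·h_f = 792.0·9.81·197.2 = 1532 kPa

Δp ≈ 1530 kPa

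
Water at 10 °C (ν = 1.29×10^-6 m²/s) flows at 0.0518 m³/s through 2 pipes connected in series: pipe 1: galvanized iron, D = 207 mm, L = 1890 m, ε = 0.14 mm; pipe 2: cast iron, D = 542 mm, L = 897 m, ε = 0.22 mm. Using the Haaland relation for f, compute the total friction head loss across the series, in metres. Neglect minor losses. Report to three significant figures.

H ≈ 21.3 m

Pipe 1: V = 1.539 m/s, Re = 2.47×10^5, ε/D = 6.76×10^-4, f = 0.01924, h_1 = f(L/D)V²/2g = 21.21 m
Pipe 2: V = 0.2245 m/s, Re = 9.43×10^4, ε/D = 4.06×10^-4, f = 0.01983, h_2 = f(L/D)V²/2g = 0.08430 m
Series → Q common, losses add: H = Σh = 21.30 m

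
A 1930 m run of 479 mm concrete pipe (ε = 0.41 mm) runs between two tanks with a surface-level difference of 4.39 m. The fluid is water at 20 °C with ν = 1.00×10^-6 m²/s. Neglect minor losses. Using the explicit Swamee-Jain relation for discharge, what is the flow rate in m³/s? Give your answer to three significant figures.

Swamee-Jain (Type II): Q = -0.965·√(gD⁵h_f/L)·ln[ε/(3.7D) + √(3.17ν²L/(gD³h_f))]
√(gD⁵h_f/L) = √(9.81·0.479⁵·4.39/1930) = 0.02372
ε/(3.7D) = 2.31×10^-4; √(3.17ν²L/(gD³h_f)) = 3.60×10^-5
Q = -0.965·0.02372·ln(2.673×10^-4) = 0.1883 m³/s
Check: V = 1.05 m/s, Re = 5.01×10^5, f = 0.01970, h_f = 4.42 m ≈ 4.39 m ✓

Q ≈ 0.188 m³/s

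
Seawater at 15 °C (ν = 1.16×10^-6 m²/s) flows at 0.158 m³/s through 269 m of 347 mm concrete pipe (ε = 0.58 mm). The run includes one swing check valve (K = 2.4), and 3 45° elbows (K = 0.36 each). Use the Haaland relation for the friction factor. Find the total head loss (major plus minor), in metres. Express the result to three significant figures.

H_L ≈ 3.00 m

V = 4Q/(πD²) = 1.671 m/s; V²/2g = 0.1423 m
Re = 5.00×10^5, ε/D = 0.00167 → f = 0.02275 (Haaland)
Major: h_f = f(L/D)·V²/2g = 0.02275·775.2·0.1423 = 2.509 m
Minor: ΣK = 3.48; h_m = ΣK·V²/2g = 0.4951 m
Total H_L = 2.509 + 0.4951 = 3.004 m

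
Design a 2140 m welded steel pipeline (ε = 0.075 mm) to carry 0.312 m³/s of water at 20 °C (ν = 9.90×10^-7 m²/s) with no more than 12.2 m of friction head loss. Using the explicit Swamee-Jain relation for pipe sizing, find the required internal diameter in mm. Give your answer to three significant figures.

Swamee-Jain (Type III): D = 0.66·[ε^1.25·(LQ²/(gh_f))^4.75 + ν·Q^9.4·(L/(gh_f))^5.2]^0.04
LQ²/(gh_f) = 1.741; L/(gh_f) = 17.88
Term 1 = ε^1.25·(…)^4.75 = 9.71×10^-5; Term 2 = ν·Q^9.4·(…)^5.2 = 5.66×10^-5
D = 0.66·(9.71×10^-5 + 5.66×10^-5)^0.04 = 0.4645 m = 465 mm
Check: V = 1.84 m/s, Re = 8.64×10^5, f = 0.01447, h_f = 11.5 m ≈ 12.2 m ✓

D ≈ 465 mm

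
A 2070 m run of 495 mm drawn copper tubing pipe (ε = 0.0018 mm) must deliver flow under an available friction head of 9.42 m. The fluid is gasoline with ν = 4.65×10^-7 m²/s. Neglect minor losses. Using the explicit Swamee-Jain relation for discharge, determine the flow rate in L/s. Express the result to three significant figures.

Q ≈ 398 L/s

Swamee-Jain (Type II): Q = -0.965·√(gD⁵h_f/L)·ln[ε/(3.7D) + √(3.17ν²L/(gD³h_f))]
√(gD⁵h_f/L) = √(9.81·0.495⁵·9.42/2070) = 0.03642
ε/(3.7D) = 9.83×10^-7; √(3.17ν²L/(gD³h_f)) = 1.13×10^-5
Q = -0.965·0.03642·ln(1.223×10^-5) = 0.3976 m³/s
Check: V = 2.07 m/s, Re = 2.20×10^6, f = 0.01036, h_f = 9.42 m ≈ 9.42 m ✓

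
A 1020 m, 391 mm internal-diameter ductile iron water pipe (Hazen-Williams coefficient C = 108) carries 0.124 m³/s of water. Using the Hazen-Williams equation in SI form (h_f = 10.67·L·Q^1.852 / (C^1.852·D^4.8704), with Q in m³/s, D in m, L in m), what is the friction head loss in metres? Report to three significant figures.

h_f ≈ 3.79 m

h_f = 10.67·1020·0.124^1.852 / (108^1.852·0.391^4.8704) = 3.786 m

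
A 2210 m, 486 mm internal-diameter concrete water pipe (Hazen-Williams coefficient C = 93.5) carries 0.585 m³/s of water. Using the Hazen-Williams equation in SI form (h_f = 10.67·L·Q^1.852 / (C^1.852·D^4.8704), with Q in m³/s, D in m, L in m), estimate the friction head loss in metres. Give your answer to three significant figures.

h_f = 10.67·2210·0.585^1.852 / (93.5^1.852·0.486^4.8704) = 65.70 m

h_f ≈ 65.7 m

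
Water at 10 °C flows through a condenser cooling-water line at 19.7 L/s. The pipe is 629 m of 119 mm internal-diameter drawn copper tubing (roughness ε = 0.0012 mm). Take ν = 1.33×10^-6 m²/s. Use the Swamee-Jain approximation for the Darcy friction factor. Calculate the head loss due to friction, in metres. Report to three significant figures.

h_f ≈ 13.8 m

V = 4Q/(πD²) = 4·0.0197/(π·0.119²) = 1.771 m/s
Re = VD/ν = 1.771·0.119/1.33×10^-6 = 1.58×10^5 → turbulent
ε/D = 0.0012/119 = 1.01×10^-5
Swamee-Jain: f = 0.01634
h_f = f(L/D)V²/(2g) = 0.01634·(629/0.119)·1.771²/(2·9.81) = 13.81 m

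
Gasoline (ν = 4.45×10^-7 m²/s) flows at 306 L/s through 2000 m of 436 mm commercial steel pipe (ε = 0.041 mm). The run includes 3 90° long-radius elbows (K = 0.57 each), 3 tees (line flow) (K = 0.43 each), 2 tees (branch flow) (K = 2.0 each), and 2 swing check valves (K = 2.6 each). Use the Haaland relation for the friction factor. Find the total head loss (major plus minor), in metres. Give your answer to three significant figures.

V = 4Q/(πD²) = 2.050 m/s; V²/2g = 0.2141 m
Re = 2.01×10^6, ε/D = 9.40×10^-5 → f = 0.01263 (Haaland)
Major: h_f = f(L/D)·V²/2g = 0.01263·4587·0.2141 = 12.40 m
Minor: ΣK = 12.2; h_m = ΣK·V²/2g = 2.612 m
Total H_L = 12.40 + 2.612 = 15.01 m

H_L ≈ 15.0 m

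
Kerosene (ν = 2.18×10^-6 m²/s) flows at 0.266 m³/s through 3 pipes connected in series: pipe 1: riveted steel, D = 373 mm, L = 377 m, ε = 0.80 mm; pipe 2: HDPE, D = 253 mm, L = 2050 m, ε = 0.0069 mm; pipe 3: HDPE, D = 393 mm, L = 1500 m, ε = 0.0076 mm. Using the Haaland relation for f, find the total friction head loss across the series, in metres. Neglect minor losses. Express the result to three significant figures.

H ≈ 170 m

Pipe 1: V = 2.434 m/s, Re = 4.17×10^5, ε/D = 0.00214, f = 0.02428, h_1 = f(L/D)V²/2g = 7.411 m
Pipe 2: V = 5.291 m/s, Re = 6.14×10^5, ε/D = 2.73×10^-5, f = 0.01297, h_2 = f(L/D)V²/2g = 150.0 m
Pipe 3: V = 2.193 m/s, Re = 3.95×10^5, ε/D = 1.93×10^-5, f = 0.01382, h_3 = f(L/D)V²/2g = 12.93 m
Series → Q common, losses add: H = Σh = 170.3 m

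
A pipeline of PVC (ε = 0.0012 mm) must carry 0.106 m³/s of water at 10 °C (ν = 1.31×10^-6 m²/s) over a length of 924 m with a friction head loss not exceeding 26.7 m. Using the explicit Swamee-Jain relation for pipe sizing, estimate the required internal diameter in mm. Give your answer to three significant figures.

Swamee-Jain (Type III): D = 0.66·[ε^1.25·(LQ²/(gh_f))^4.75 + ν·Q^9.4·(L/(gh_f))^5.2]^0.04
LQ²/(gh_f) = 0.03964; L/(gh_f) = 3.528
Term 1 = ε^1.25·(…)^4.75 = 8.71×10^-15; Term 2 = ν·Q^9.4·(…)^5.2 = 6.34×10^-13
D = 0.66·(8.71×10^-15 + 6.34×10^-13)^0.04 = 0.2147 m = 215 mm
Check: V = 2.93 m/s, Re = 4.80×10^5, f = 0.01328, h_f = 25.0 m ≈ 26.7 m ✓

D ≈ 215 mm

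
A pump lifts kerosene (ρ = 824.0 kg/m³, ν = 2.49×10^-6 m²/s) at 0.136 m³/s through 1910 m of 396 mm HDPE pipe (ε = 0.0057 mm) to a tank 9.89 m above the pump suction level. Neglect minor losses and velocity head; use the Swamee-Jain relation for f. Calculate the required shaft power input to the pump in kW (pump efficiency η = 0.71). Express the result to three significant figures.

V = 4Q/(πD²) = 1.104 m/s; Re = 1.76×10^5; ε/D = 1.44×10^-5; f = 0.01606
h_f = f(L/D)V²/2g = 4.813 m
Total head H = z + h_f = 9.89 + 4.813 = 14.70 m
P_hyd = ρgQH = 824.0·9.81·0.136·14.70 = 16.16 kW
P_shaft = P_hyd/η = 16.16/0.71 = 22.77 kW

P_shaft ≈ 22.8 kW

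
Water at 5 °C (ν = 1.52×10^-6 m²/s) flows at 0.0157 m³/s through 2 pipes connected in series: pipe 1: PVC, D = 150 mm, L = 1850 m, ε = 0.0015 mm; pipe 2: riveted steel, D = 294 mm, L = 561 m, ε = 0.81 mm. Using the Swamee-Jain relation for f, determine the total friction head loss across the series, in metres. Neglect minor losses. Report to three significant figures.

Pipe 1: V = 0.8884 m/s, Re = 8.77×10^4, ε/D = 1.00×10^-5, f = 0.01842, h_1 = f(L/D)V²/2g = 9.140 m
Pipe 2: V = 0.2313 m/s, Re = 4.47×10^4, ε/D = 0.00276, f = 0.02870, h_2 = f(L/D)V²/2g = 0.1493 m
Series → Q common, losses add: H = Σh = 9.289 m

H ≈ 9.29 m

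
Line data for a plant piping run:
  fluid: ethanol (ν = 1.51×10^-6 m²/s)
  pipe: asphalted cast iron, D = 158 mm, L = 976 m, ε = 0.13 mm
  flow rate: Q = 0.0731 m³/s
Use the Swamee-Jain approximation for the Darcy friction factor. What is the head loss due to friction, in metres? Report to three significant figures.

V = 4Q/(πD²) = 4·0.0731/(π·0.158²) = 3.728 m/s
Re = VD/ν = 3.728·0.158/1.51×10^-6 = 3.90×10^5 → turbulent
ε/D = 0.13/158 = 8.23×10^-4
Swamee-Jain: f = 0.01973
h_f = f(L/D)V²/(2g) = 0.01973·(976/0.158)·3.728²/(2·9.81) = 86.35 m

h_f ≈ 86.3 m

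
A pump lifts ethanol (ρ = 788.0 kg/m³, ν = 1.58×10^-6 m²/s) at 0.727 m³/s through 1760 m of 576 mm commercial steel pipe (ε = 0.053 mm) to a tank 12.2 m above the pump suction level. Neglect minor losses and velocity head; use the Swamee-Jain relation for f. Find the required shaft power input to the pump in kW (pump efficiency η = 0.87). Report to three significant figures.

P_shaft ≈ 183 kW

V = 4Q/(πD²) = 2.790 m/s; Re = 1.02×10^6; ε/D = 9.20×10^-5; f = 0.01337
h_f = f(L/D)V²/2g = 16.21 m
Total head H = z + h_f = 12.2 + 16.21 = 28.41 m
P_hyd = ρgQH = 788.0·9.81·0.727·28.41 = 159.6 kW
P_shaft = P_hyd/η = 159.6/0.87 = 183.5 kW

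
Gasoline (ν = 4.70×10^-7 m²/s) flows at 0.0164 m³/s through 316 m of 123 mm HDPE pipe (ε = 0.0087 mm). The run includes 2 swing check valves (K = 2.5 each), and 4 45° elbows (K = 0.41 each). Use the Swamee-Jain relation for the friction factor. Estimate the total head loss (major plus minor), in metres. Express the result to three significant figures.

V = 4Q/(πD²) = 1.380 m/s; V²/2g = 0.09709 m
Re = 3.61×10^5, ε/D = 7.07×10^-5 → f = 0.01474 (Swamee-Jain)
Major: h_f = f(L/D)·V²/2g = 0.01474·2569·0.09709 = 3.678 m
Minor: ΣK = 6.64; h_m = ΣK·V²/2g = 0.6447 m
Total H_L = 3.678 + 0.6447 = 4.323 m

H_L ≈ 4.32 m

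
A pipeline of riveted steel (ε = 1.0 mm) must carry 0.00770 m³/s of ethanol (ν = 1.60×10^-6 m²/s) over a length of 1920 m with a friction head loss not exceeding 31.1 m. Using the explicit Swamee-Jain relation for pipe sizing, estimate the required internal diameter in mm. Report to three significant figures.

D ≈ 104 mm

Swamee-Jain (Type III): D = 0.66·[ε^1.25·(LQ²/(gh_f))^4.75 + ν·Q^9.4·(L/(gh_f))^5.2]^0.04
LQ²/(gh_f) = 3.731×10^-4; L/(gh_f) = 6.293
Term 1 = ε^1.25·(…)^4.75 = 9.25×10^-21; Term 2 = ν·Q^9.4·(…)^5.2 = 3.10×10^-22
D = 0.66·(9.25×10^-21 + 3.10×10^-22)^0.04 = 0.1044 m = 104 mm
Check: V = 0.899 m/s, Re = 5.87×10^4, f = 0.03874, h_f = 29.4 m ≈ 31.1 m ✓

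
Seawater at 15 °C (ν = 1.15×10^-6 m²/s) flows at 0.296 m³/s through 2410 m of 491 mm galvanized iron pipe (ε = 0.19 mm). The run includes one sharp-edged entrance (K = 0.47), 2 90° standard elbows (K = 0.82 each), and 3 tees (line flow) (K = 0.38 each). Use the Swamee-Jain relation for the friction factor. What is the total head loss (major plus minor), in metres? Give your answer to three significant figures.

H_L ≈ 10.7 m

V = 4Q/(πD²) = 1.563 m/s; V²/2g = 0.1246 m
Re = 6.67×10^5, ε/D = 3.87×10^-4 → f = 0.01676 (Swamee-Jain)
Major: h_f = f(L/D)·V²/2g = 0.01676·4908·0.1246 = 10.25 m
Minor: ΣK = 3.25; h_m = ΣK·V²/2g = 0.4048 m
Total H_L = 10.25 + 0.4048 = 10.65 m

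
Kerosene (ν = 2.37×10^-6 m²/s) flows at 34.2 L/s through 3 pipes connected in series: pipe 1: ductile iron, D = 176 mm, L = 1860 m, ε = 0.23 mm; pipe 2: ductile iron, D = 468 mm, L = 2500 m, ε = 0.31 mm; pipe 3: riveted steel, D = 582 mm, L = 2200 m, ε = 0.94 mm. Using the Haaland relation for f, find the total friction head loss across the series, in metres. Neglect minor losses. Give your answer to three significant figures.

H ≈ 24.7 m

Pipe 1: V = 1.406 m/s, Re = 1.04×10^5, ε/D = 0.00131, f = 0.02291, h_1 = f(L/D)V²/2g = 24.38 m
Pipe 2: V = 0.1988 m/s, Re = 3.93×10^4, ε/D = 6.62×10^-4, f = 0.02367, h_2 = f(L/D)V²/2g = 0.2548 m
Pipe 3: V = 0.1286 m/s, Re = 3.16×10^4, ε/D = 0.00162, f = 0.02682, h_3 = f(L/D)V²/2g = 0.08538 m
Series → Q common, losses add: H = Σh = 24.72 m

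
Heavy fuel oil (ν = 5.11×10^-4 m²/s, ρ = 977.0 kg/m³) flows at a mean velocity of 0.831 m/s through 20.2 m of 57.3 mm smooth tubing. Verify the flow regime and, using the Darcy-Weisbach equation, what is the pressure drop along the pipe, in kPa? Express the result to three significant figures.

Re = VD/ν = 0.831·0.05730/5.11×10^-4 = 93.2 → laminar (Re < 2300)
f = 64/Re = 0.6868
h_f = f(L/D)V²/(2g) = 0.6868·(20.2/0.05730)·0.831²/(2·9.81) = 8.522 m
Δp = ρg·h_f = 977.0·9.81·8.522 = 81.68 kPa

Δp ≈ 81.7 kPa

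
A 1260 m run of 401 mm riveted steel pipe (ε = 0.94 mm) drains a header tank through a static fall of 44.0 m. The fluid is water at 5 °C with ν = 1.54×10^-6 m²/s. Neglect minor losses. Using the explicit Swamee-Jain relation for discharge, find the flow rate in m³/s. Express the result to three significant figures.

Swamee-Jain (Type II): Q = -0.965·√(gD⁵h_f/L)·ln[ε/(3.7D) + √(3.17ν²L/(gD³h_f))]
√(gD⁵h_f/L) = √(9.81·0.401⁵·44.0/1260) = 0.05960
ε/(3.7D) = 6.34×10^-4; √(3.17ν²L/(gD³h_f)) = 1.84×10^-5
Q = -0.965·0.05960·ln(6.520×10^-4) = 0.4219 m³/s
Check: V = 3.34 m/s, Re = 8.70×10^5, f = 0.02471, h_f = 44.2 m ≈ 44.0 m ✓

Q ≈ 0.422 m³/s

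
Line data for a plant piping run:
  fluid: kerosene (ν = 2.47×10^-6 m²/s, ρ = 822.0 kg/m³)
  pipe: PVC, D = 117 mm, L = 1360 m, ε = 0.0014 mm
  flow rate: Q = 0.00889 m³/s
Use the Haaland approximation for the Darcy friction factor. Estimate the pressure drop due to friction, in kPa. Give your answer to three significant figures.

V = 4Q/(πD²) = 4·0.00889/(π·0.117²) = 0.8269 m/s
Re = VD/ν = 0.8269·0.117/2.47×10^-6 = 3.92×10^4 → turbulent
ε/D = 0.0014/117 = 1.20×10^-5
Haaland: f = 0.02192
h_f = f(L/D)V²/(2g) = 0.02192·(1360/0.117)·0.8269²/(2·9.81) = 8.881 m
Δp = ρg·h_f = 822.0·9.81·8.881 = 71.61 kPa

Δp ≈ 71.6 kPa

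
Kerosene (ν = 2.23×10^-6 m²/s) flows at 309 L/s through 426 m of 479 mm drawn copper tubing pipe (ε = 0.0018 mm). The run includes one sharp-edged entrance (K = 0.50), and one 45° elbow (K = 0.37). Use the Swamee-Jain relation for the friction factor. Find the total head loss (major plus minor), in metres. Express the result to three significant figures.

H_L ≈ 1.98 m

V = 4Q/(πD²) = 1.715 m/s; V²/2g = 0.1499 m
Re = 3.68×10^5, ε/D = 3.76×10^-6 → f = 0.01389 (Swamee-Jain)
Major: h_f = f(L/D)·V²/2g = 0.01389·889.4·0.1499 = 1.851 m
Minor: ΣK = 0.870; h_m = ΣK·V²/2g = 0.1304 m
Total H_L = 1.851 + 0.1304 = 1.981 m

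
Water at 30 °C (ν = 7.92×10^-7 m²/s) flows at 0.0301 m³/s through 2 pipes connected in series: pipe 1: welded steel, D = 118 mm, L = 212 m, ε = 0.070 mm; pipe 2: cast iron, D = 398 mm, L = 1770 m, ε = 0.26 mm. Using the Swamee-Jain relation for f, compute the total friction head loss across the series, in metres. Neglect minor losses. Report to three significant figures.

H ≈ 13.1 m

Pipe 1: V = 2.752 m/s, Re = 4.10×10^5, ε/D = 5.93×10^-4, f = 0.01851, h_1 = f(L/D)V²/2g = 12.84 m
Pipe 2: V = 0.2419 m/s, Re = 1.22×10^5, ε/D = 6.53×10^-4, f = 0.02061, h_2 = f(L/D)V²/2g = 0.2734 m
Series → Q common, losses add: H = Σh = 13.11 m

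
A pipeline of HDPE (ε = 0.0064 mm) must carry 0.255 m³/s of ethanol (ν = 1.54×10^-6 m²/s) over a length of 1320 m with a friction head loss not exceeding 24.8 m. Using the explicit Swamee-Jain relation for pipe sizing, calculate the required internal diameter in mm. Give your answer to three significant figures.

D ≈ 330 mm

Swamee-Jain (Type III): D = 0.66·[ε^1.25·(LQ²/(gh_f))^4.75 + ν·Q^9.4·(L/(gh_f))^5.2]^0.04
LQ²/(gh_f) = 0.3528; L/(gh_f) = 5.426
Term 1 = ε^1.25·(…)^4.75 = 2.28×10^-9; Term 2 = ν·Q^9.4·(…)^5.2 = 2.68×10^-8
D = 0.66·(2.28×10^-9 + 2.68×10^-8)^0.04 = 0.3297 m = 330 mm
Check: V = 2.99 m/s, Re = 6.39×10^5, f = 0.01289, h_f = 23.5 m ≈ 24.8 m ✓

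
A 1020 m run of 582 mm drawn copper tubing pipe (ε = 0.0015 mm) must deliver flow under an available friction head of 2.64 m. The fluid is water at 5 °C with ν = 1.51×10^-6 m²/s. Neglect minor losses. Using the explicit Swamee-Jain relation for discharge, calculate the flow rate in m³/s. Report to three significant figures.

Swamee-Jain (Type II): Q = -0.965·√(gD⁵h_f/L)·ln[ε/(3.7D) + √(3.17ν²L/(gD³h_f))]
√(gD⁵h_f/L) = √(9.81·0.582⁵·2.64/1020) = 0.04118
ε/(3.7D) = 6.97×10^-7; √(3.17ν²L/(gD³h_f)) = 3.80×10^-5
Q = -0.965·0.04118·ln(3.870×10^-5) = 0.4037 m³/s
Check: V = 1.52 m/s, Re = 5.85×10^5, f = 0.01278, h_f = 2.63 m ≈ 2.64 m ✓

Q ≈ 0.404 m³/s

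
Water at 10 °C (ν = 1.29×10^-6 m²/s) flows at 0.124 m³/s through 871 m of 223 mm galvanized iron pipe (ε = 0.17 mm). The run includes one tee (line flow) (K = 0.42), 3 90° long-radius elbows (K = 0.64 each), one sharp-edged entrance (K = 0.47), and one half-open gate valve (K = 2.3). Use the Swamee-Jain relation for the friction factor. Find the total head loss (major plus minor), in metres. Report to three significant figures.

V = 4Q/(πD²) = 3.175 m/s; V²/2g = 0.5137 m
Re = 5.49×10^5, ε/D = 7.62×10^-4 → f = 0.01918 (Swamee-Jain)
Major: h_f = f(L/D)·V²/2g = 0.01918·3906·0.5137 = 38.48 m
Minor: ΣK = 5.11; h_m = ΣK·V²/2g = 2.625 m
Total H_L = 38.48 + 2.625 = 41.11 m

H_L ≈ 41.1 m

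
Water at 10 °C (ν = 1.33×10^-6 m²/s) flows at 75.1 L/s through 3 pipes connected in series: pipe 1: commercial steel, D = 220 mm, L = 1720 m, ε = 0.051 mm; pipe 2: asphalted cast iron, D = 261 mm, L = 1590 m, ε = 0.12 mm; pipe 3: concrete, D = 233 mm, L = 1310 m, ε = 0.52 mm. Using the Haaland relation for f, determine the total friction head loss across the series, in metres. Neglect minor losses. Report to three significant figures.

H ≈ 58.0 m

Pipe 1: V = 1.976 m/s, Re = 3.27×10^5, ε/D = 2.32×10^-4, f = 0.01617, h_1 = f(L/D)V²/2g = 25.14 m
Pipe 2: V = 1.404 m/s, Re = 2.75×10^5, ε/D = 4.60×10^-4, f = 0.01795, h_2 = f(L/D)V²/2g = 10.98 m
Pipe 3: V = 1.761 m/s, Re = 3.09×10^5, ε/D = 0.00223, f = 0.02465, h_3 = f(L/D)V²/2g = 21.91 m
Series → Q common, losses add: H = Σh = 58.03 m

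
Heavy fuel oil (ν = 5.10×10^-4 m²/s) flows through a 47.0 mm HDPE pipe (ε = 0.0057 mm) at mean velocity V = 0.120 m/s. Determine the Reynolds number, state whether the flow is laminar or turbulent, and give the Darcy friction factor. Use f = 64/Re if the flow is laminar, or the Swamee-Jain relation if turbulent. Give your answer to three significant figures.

Re ≈ 11.1; laminar; f = 64/Re ≈ 5.79

Re = VD/ν = 0.1200·0.0470/5.10×10^-4 = 11.1
Re < 2300 → laminar → f = 64/Re = 5.787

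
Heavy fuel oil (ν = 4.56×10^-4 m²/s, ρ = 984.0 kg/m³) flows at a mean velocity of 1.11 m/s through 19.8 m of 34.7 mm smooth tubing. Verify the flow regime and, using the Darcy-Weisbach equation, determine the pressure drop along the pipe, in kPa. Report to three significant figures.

Re = VD/ν = 1.11·0.03470/4.56×10^-4 = 84.5 → laminar (Re < 2300)
f = 64/Re = 0.7577
h_f = f(L/D)V²/(2g) = 0.7577·(19.8/0.03470)·1.11²/(2·9.81) = 27.15 m
Δp = ρg·h_f = 984.0·9.81·27.15 = 262.1 kPa

Δp ≈ 262 kPa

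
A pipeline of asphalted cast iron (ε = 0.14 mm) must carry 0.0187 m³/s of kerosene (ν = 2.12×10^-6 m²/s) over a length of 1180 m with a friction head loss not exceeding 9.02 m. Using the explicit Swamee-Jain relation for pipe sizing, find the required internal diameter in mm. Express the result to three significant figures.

D ≈ 156 mm

Swamee-Jain (Type III): D = 0.66·[ε^1.25·(LQ²/(gh_f))^4.75 + ν·Q^9.4·(L/(gh_f))^5.2]^0.04
LQ²/(gh_f) = 0.004663; L/(gh_f) = 13.34
Term 1 = ε^1.25·(…)^4.75 = 1.29×10^-16; Term 2 = ν·Q^9.4·(…)^5.2 = 8.54×10^-17
D = 0.66·(1.29×10^-16 + 8.54×10^-17)^0.04 = 0.1559 m = 156 mm
Check: V = 0.980 m/s, Re = 7.21×10^4, f = 0.02278, h_f = 8.44 m ≈ 9.02 m ✓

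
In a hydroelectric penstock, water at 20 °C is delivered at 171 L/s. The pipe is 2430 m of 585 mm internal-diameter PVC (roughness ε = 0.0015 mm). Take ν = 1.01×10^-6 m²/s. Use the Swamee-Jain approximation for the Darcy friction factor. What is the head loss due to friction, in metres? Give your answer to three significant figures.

V = 4Q/(πD²) = 4·0.171/(π·0.585²) = 0.6362 m/s
Re = VD/ν = 0.6362·0.585/1.01×10^-6 = 3.68×10^5 → turbulent
ε/D = 0.0015/585 = 2.56×10^-6
Swamee-Jain: f = 0.01387
h_f = f(L/D)V²/(2g) = 0.01387·(2430/0.585)·0.6362²/(2·9.81) = 1.189 m

h_f ≈ 1.19 m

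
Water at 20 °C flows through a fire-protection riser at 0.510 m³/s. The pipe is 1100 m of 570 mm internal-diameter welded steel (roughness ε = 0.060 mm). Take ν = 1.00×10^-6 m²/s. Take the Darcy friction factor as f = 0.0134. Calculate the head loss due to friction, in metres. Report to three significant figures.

h_f ≈ 5.26 m

V = 4Q/(πD²) = 4·0.510/(π·0.570²) = 1.999 m/s
h_f = f(L/D)V²/(2g) = 0.01340·(1100/0.570)·1.999²/(2·9.81) = 5.265 m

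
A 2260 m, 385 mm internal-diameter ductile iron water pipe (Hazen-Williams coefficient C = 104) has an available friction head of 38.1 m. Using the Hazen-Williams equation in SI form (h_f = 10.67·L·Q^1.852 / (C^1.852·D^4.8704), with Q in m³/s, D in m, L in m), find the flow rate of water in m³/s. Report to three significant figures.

Rearranging: Q = [h_f·C^1.852·D^4.8704 / (10.67·L)]^(1/1.852)
Q = [38.1·104^1.852·0.385^4.8704 / (10.67·2260)]^0.540 = 0.2596 m³/s

Q ≈ 0.260 m³/s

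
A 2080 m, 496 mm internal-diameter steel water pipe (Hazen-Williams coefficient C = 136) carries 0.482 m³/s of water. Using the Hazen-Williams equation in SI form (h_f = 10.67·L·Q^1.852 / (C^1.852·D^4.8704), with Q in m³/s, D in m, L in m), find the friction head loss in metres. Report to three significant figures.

h_f ≈ 19.5 m

h_f = 10.67·2080·0.482^1.852 / (136^1.852·0.496^4.8704) = 19.55 m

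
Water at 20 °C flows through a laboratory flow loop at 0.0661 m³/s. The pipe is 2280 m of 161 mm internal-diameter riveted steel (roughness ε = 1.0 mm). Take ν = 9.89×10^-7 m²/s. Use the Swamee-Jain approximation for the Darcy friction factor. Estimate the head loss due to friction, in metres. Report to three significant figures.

h_f ≈ 249 m

V = 4Q/(πD²) = 4·0.0661/(π·0.161²) = 3.247 m/s
Re = VD/ν = 3.247·0.161/9.89×10^-7 = 5.29×10^5 → turbulent
ε/D = 1.0/161 = 0.00621
Swamee-Jain: f = 0.03271
h_f = f(L/D)V²/(2g) = 0.03271·(2280/0.161)·3.247²/(2·9.81) = 248.9 m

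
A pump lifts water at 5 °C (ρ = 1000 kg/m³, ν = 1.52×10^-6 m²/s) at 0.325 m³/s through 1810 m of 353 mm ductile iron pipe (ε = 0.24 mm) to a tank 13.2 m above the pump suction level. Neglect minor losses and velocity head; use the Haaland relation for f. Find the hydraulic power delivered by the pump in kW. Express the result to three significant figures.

V = 4Q/(πD²) = 3.321 m/s; Re = 7.71×10^5; ε/D = 6.80×10^-4; f = 0.01840
h_f = f(L/D)V²/2g = 53.03 m
Total head H = z + h_f = 13.2 + 53.03 = 66.23 m
P_hyd = ρgQH = 1000·9.81·0.325·66.23 = 211.2 kW

P_hyd ≈ 211 kW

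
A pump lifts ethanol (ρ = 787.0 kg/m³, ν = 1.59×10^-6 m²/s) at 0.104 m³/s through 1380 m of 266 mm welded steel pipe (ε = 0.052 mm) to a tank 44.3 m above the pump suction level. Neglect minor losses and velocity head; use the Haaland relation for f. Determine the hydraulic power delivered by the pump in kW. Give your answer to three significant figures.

P_hyd ≈ 47.4 kW

V = 4Q/(πD²) = 1.871 m/s; Re = 3.13×10^5; ε/D = 1.95×10^-4; f = 0.01595
h_f = f(L/D)V²/2g = 14.77 m
Total head H = z + h_f = 44.3 + 14.77 = 59.07 m
P_hyd = ρgQH = 787.0·9.81·0.104·59.07 = 47.43 kW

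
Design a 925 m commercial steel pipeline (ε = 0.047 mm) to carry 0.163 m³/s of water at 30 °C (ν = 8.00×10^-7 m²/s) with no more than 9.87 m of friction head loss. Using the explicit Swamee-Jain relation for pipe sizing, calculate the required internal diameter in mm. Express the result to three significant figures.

D ≈ 316 mm

Swamee-Jain (Type III): D = 0.66·[ε^1.25·(LQ²/(gh_f))^4.75 + ν·Q^9.4·(L/(gh_f))^5.2]^0.04
LQ²/(gh_f) = 0.2538; L/(gh_f) = 9.553
Term 1 = ε^1.25·(…)^4.75 = 5.78×10^-9; Term 2 = ν·Q^9.4·(…)^5.2 = 3.93×10^-9
D = 0.66·(5.78×10^-9 + 3.93×10^-9)^0.04 = 0.3155 m = 316 mm
Check: V = 2.08 m/s, Re = 8.22×10^5, f = 0.01437, h_f = 9.33 m ≈ 9.87 m ✓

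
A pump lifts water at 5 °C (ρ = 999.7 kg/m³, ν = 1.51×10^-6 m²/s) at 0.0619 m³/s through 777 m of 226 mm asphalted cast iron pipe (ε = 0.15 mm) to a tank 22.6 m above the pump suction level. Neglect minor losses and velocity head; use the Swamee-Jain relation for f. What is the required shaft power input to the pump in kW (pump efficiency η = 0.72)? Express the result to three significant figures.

V = 4Q/(πD²) = 1.543 m/s; Re = 2.31×10^5; ε/D = 6.64×10^-4; f = 0.01954
h_f = f(L/D)V²/2g = 8.152 m
Total head H = z + h_f = 22.6 + 8.152 = 30.75 m
P_hyd = ρgQH = 999.7·9.81·0.0619·30.75 = 18.67 kW
P_shaft = P_hyd/η = 18.67/0.72 = 25.93 kW

P_shaft ≈ 25.9 kW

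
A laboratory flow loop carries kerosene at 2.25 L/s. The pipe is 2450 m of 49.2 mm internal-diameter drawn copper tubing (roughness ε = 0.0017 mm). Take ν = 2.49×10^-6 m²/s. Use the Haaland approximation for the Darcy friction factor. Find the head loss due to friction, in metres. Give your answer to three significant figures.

V = 4Q/(πD²) = 4·0.00225/(π·0.0492²) = 1.183 m/s
Re = VD/ν = 1.183·0.0492/2.49×10^-6 = 2.34×10^4 → turbulent
ε/D = 0.0017/49.2 = 3.46×10^-5
Haaland: f = 0.02482
h_f = f(L/D)V²/(2g) = 0.02482·(2450/0.0492)·1.183²/(2·9.81) = 88.24 m

h_f ≈ 88.2 m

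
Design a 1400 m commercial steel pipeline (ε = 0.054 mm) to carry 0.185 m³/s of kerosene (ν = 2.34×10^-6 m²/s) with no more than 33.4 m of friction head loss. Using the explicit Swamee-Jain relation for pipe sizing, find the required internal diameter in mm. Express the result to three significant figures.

Swamee-Jain (Type III): D = 0.66·[ε^1.25·(LQ²/(gh_f))^4.75 + ν·Q^9.4·(L/(gh_f))^5.2]^0.04
LQ²/(gh_f) = 0.1462; L/(gh_f) = 4.273
Term 1 = ε^1.25·(…)^4.75 = 5.01×10^-10; Term 2 = ν·Q^9.4·(…)^5.2 = 5.76×10^-10
D = 0.66·(5.01×10^-10 + 5.76×10^-10)^0.04 = 0.2890 m = 289 mm
Check: V = 2.82 m/s, Re = 3.48×10^5, f = 0.01594, h_f = 31.3 m ≈ 33.4 m ✓

D ≈ 289 mm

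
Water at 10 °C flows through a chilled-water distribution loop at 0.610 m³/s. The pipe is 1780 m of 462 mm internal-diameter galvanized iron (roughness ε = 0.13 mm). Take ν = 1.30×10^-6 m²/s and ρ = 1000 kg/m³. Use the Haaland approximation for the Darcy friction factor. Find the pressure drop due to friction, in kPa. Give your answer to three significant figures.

V = 4Q/(πD²) = 4·0.610/(π·0.462²) = 3.639 m/s
Re = VD/ν = 3.639·0.462/1.30×10^-6 = 1.29×10^6 → turbulent
ε/D = 0.13/462 = 2.81×10^-4
Haaland: f = 0.01529
h_f = f(L/D)V²/(2g) = 0.01529·(1780/0.462)·3.639²/(2·9.81) = 39.75 m
Δp = ρg·h_f = 1000·9.81·39.75 = 390.0 kPa

Δp ≈ 390 kPa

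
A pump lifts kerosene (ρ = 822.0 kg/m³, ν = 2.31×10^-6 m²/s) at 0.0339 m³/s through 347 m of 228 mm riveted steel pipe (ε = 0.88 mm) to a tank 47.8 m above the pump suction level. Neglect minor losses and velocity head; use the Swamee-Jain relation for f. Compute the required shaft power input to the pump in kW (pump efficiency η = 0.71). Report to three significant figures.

V = 4Q/(πD²) = 0.8303 m/s; Re = 8.20×10^4; ε/D = 0.00386; f = 0.02974
h_f = f(L/D)V²/2g = 1.590 m
Total head H = z + h_f = 47.8 + 1.590 = 49.39 m
P_hyd = ρgQH = 822.0·9.81·0.0339·49.39 = 13.50 kW
P_shaft = P_hyd/η = 13.50/0.71 = 19.02 kW

P_shaft ≈ 19.0 kW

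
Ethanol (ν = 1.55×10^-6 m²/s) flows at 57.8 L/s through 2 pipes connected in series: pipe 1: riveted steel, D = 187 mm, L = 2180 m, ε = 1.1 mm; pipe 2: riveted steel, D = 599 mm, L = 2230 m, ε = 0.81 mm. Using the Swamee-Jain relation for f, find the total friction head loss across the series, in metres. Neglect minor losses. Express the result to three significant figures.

Pipe 1: V = 2.105 m/s, Re = 2.54×10^5, ε/D = 0.00588, f = 0.03240, h_1 = f(L/D)V²/2g = 85.27 m
Pipe 2: V = 0.2051 m/s, Re = 7.93×10^4, ε/D = 0.00135, f = 0.02397, h_2 = f(L/D)V²/2g = 0.1913 m
Series → Q common, losses add: H = Σh = 85.46 m

H ≈ 85.5 m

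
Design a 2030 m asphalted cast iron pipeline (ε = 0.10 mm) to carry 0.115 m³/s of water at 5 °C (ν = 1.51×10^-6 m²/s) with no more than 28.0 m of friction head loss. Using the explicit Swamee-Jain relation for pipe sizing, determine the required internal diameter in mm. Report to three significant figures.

D ≈ 272 mm

Swamee-Jain (Type III): D = 0.66·[ε^1.25·(LQ²/(gh_f))^4.75 + ν·Q^9.4·(L/(gh_f))^5.2]^0.04
LQ²/(gh_f) = 0.09774; L/(gh_f) = 7.390
Term 1 = ε^1.25·(…)^4.75 = 1.60×10^-10; Term 2 = ν·Q^9.4·(…)^5.2 = 7.36×10^-11
D = 0.66·(1.60×10^-10 + 7.36×10^-11)^0.04 = 0.2718 m = 272 mm
Check: V = 1.98 m/s, Re = 3.57×10^5, f = 0.01728, h_f = 25.8 m ≈ 28.0 m ✓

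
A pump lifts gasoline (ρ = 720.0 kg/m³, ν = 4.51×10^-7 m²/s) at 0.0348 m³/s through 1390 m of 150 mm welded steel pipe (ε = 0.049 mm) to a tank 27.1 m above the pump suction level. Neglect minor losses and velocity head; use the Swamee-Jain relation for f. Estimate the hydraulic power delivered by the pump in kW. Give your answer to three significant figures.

V = 4Q/(πD²) = 1.969 m/s; Re = 6.55×10^5; ε/D = 3.27×10^-4; f = 0.01631
h_f = f(L/D)V²/2g = 29.88 m
Total head H = z + h_f = 27.1 + 29.88 = 56.98 m
P_hyd = ρgQH = 720.0·9.81·0.0348·56.98 = 14.01 kW

P_hyd ≈ 14.0 kW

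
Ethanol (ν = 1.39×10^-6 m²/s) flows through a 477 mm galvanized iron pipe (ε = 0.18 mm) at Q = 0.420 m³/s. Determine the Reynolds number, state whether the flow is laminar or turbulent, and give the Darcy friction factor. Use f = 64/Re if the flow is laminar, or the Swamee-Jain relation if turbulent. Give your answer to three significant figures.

V = 4Q/(πD²) = 2.350 m/s
Re = VD/ν = 2.350·0.477/1.39×10^-6 = 8.07×10^5
Re > 4000 → turbulent; ε/D = 3.77×10^-4
Swamee-Jain: f = 0.01655

Re ≈ 8.07×10^5; turbulent; f ≈ 0.0165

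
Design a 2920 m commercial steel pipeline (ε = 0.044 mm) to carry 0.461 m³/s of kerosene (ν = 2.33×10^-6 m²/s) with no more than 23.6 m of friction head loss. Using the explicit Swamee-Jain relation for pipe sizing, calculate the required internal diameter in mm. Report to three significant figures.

D ≈ 505 mm

Swamee-Jain (Type III): D = 0.66·[ε^1.25·(LQ²/(gh_f))^4.75 + ν·Q^9.4·(L/(gh_f))^5.2]^0.04
LQ²/(gh_f) = 2.680; L/(gh_f) = 12.61
Term 1 = ε^1.25·(…)^4.75 = 3.88×10^-4; Term 2 = ν·Q^9.4·(…)^5.2 = 8.52×10^-4
D = 0.66·(3.88×10^-4 + 8.52×10^-4)^0.04 = 0.5050 m = 505 mm
Check: V = 2.30 m/s, Re = 4.99×10^5, f = 0.01432, h_f = 22.4 m ≈ 23.6 m ✓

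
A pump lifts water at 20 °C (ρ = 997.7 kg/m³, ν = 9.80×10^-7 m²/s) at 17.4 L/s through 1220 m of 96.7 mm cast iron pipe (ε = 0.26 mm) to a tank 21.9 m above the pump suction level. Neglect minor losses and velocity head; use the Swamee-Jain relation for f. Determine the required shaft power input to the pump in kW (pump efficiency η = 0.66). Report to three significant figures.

V = 4Q/(πD²) = 2.369 m/s; Re = 2.34×10^5; ε/D = 0.00269; f = 0.02617
h_f = f(L/D)V²/2g = 94.46 m
Total head H = z + h_f = 21.9 + 94.46 = 116.4 m
P_hyd = ρgQH = 997.7·9.81·0.0174·116.4 = 19.82 kW
P_shaft = P_hyd/η = 19.82/0.66 = 30.02 kW

P_shaft ≈ 30.0 kW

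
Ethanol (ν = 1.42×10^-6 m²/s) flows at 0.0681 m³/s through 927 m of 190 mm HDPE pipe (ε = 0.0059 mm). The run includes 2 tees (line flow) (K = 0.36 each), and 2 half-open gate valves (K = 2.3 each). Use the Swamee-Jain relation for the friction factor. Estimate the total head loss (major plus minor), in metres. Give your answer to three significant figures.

H_L ≈ 22.5 m

V = 4Q/(πD²) = 2.402 m/s; V²/2g = 0.2940 m
Re = 3.21×10^5, ε/D = 3.11×10^-5 → f = 0.01456 (Swamee-Jain)
Major: h_f = f(L/D)·V²/2g = 0.01456·4879·0.2940 = 20.89 m
Minor: ΣK = 5.32; h_m = ΣK·V²/2g = 1.564 m
Total H_L = 20.89 + 1.564 = 22.45 m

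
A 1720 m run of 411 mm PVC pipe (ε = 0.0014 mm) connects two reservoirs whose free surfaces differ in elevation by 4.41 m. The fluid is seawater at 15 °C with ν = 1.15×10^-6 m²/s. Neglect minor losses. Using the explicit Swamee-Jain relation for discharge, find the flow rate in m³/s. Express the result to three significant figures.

Q ≈ 0.164 m³/s

Swamee-Jain (Type II): Q = -0.965·√(gD⁵h_f/L)·ln[ε/(3.7D) + √(3.17ν²L/(gD³h_f))]
√(gD⁵h_f/L) = √(9.81·0.411⁵·4.41/1720) = 0.01717
ε/(3.7D) = 9.21×10^-7; √(3.17ν²L/(gD³h_f)) = 4.90×10^-5
Q = -0.965·0.01717·ln(4.992×10^-5) = 0.1642 m³/s
Check: V = 1.24 m/s, Re = 4.42×10^5, f = 0.01343, h_f = 4.39 m ≈ 4.41 m ✓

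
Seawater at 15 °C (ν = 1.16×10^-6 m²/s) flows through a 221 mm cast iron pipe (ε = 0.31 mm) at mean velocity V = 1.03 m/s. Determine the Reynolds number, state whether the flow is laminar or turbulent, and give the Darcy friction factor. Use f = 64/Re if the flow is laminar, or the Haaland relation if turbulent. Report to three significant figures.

Re = VD/ν = 1.030·0.221/1.16×10^-6 = 1.96×10^5
Re > 4000 → turbulent; ε/D = 0.00140
Haaland: f = 0.02241

Re ≈ 1.96×10^5; turbulent; f ≈ 0.0224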